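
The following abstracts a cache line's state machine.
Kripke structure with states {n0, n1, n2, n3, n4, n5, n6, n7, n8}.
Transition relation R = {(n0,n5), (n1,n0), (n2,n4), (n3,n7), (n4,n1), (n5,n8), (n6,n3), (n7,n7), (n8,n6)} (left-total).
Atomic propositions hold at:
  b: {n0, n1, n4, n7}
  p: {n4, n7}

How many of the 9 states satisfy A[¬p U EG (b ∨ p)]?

7

Sat(¬p) = {n0, n1, n2, n3, n5, n6, n8}
Sat(b ∨ p) = {n0, n1, n4, n7}
EG (b ∨ p): greatest fixpoint, start Z0 = {n0, n1, n4, n7}, keep only states in Sat with some successor in Z. Z1 = {n1, n4, n7}; Z2 = {n4, n7}; Z3 = {n7}; fixed.
Sat(EG (b ∨ p)) = {n7}
A[¬p U EG (b ∨ p)]: least fixpoint, start Z0 = Sat(EG (b ∨ p)) = {n7}, add states in Sat(¬p) with every successor in Z. Z1 = {n3, n7}; Z2 = {n3, n6, n7}; Z3 = {n3, n6, n7, n8}; Z4 = {n3, n5, n6, n7, n8}; Z5 = {n0, n3, n5, n6, n7, n8}; Z6 = {n0, n1, n3, n5, n6, n7, n8}; fixed.
Sat(A[¬p U EG (b ∨ p)]) = {n0, n1, n3, n5, n6, n7, n8}
|Sat(A[¬p U EG (b ∨ p)])| = |{n0, n1, n3, n5, n6, n7, n8}| = 7.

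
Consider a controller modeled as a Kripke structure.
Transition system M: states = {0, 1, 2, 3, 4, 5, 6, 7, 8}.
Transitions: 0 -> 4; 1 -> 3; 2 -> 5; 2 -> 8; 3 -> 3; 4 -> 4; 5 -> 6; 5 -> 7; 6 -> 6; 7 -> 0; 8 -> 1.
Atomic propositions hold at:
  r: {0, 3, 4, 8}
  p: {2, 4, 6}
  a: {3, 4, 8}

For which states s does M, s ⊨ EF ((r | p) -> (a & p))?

{0, 1, 2, 4, 5, 7, 8}

Sat(r | p) = {0, 2, 3, 4, 6, 8}
Sat(a & p) = {4}
Sat((r | p) -> (a & p)) = {1, 4, 5, 7}
EF ((r | p) -> (a & p)): least fixpoint, start Z0 = {1, 4, 5, 7}, add states with some successor in Z. Z1 = {0, 1, 2, 4, 5, 7, 8}; fixed.
Sat(EF ((r | p) -> (a & p))) = {0, 1, 2, 4, 5, 7, 8}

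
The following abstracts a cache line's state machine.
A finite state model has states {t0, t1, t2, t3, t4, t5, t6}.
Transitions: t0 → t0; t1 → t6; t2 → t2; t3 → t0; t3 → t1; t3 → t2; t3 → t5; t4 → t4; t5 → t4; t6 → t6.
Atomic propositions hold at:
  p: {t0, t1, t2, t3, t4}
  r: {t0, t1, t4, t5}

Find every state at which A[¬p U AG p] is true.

Sat(¬p) = {t5, t6}
AG p: greatest fixpoint, start Z0 = {t0, t1, t2, t3, t4}, keep only states in Sat with every successor in Z. Z1 = {t0, t2, t4}; fixed.
Sat(AG p) = {t0, t2, t4}
A[¬p U AG p]: least fixpoint, start Z0 = Sat(AG p) = {t0, t2, t4}, add states in Sat(¬p) with every successor in Z. Z1 = {t0, t2, t4, t5}; fixed.
Sat(A[¬p U AG p]) = {t0, t2, t4, t5}

{t0, t2, t4, t5}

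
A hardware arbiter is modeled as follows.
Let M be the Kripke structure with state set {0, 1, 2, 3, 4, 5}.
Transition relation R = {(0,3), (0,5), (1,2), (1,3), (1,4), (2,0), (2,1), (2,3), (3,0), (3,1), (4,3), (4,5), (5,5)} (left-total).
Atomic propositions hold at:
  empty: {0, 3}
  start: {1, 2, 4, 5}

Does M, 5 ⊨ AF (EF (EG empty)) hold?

EG empty: greatest fixpoint, start Z0 = {0, 3}, keep only states in Sat with some successor in Z. Already a fixed point.
Sat(EG empty) = {0, 3}
EF (EG empty): least fixpoint, start Z0 = {0, 3}, add states with some successor in Z. Z1 = {0, 1, 2, 3, 4}; fixed.
Sat(EF (EG empty)) = {0, 1, 2, 3, 4}
AF (EF (EG empty)): least fixpoint, start Z0 = {0, 1, 2, 3, 4}, add states with every successor in Z. Already a fixed point.
Sat(AF (EF (EG empty))) = {0, 1, 2, 3, 4}
5 ∉ Sat(AF (EF (EG empty))) = {0, 1, 2, 3, 4}, so the formula does not hold at 5.

No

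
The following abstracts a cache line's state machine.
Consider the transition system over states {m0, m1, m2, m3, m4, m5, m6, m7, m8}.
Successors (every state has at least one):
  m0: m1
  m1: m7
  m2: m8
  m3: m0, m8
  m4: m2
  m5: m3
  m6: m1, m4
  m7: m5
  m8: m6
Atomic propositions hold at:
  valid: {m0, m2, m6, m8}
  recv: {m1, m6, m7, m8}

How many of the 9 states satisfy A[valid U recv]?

A[valid U recv]: least fixpoint, start Z0 = Sat(recv) = {m1, m6, m7, m8}, add states in Sat(valid) with every successor in Z. Z1 = {m0, m1, m2, m6, m7, m8}; fixed.
Sat(A[valid U recv]) = {m0, m1, m2, m6, m7, m8}
|Sat(A[valid U recv])| = |{m0, m1, m2, m6, m7, m8}| = 6.

6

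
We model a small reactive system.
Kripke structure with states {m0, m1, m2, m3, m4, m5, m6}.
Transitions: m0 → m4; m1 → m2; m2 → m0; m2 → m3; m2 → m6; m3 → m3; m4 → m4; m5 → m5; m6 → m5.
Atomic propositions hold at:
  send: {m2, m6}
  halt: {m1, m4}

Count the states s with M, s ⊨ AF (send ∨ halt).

Sat(send ∨ halt) = {m1, m2, m4, m6}
AF (send ∨ halt): least fixpoint, start Z0 = {m1, m2, m4, m6}, add states with every successor in Z. Z1 = {m0, m1, m2, m4, m6}; fixed.
Sat(AF (send ∨ halt)) = {m0, m1, m2, m4, m6}
|Sat(AF (send ∨ halt))| = |{m0, m1, m2, m4, m6}| = 5.

5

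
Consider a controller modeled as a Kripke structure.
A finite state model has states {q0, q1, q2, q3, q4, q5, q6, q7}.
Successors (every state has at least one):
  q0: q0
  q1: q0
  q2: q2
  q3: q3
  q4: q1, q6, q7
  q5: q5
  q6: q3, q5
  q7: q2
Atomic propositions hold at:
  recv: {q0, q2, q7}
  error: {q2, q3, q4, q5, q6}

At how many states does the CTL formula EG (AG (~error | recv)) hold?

4

Sat(~error) = {q0, q1, q7}
Sat(~error | recv) = {q0, q1, q2, q7}
AG (~error | recv): greatest fixpoint, start Z0 = {q0, q1, q2, q7}, keep only states in Sat with every successor in Z. Already a fixed point.
Sat(AG (~error | recv)) = {q0, q1, q2, q7}
EG (AG (~error | recv)): greatest fixpoint, start Z0 = {q0, q1, q2, q7}, keep only states in Sat with some successor in Z. Already a fixed point.
Sat(EG (AG (~error | recv))) = {q0, q1, q2, q7}
|Sat(EG (AG (~error | recv)))| = |{q0, q1, q2, q7}| = 4.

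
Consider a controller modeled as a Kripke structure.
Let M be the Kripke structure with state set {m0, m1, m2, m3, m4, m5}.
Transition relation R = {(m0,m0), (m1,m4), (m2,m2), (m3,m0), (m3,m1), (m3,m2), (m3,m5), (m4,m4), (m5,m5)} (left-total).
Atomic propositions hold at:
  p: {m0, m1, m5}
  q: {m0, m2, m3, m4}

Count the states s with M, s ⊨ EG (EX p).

Sat(EX p) = {s : some successor in {m0, m1, m5}} = {m0, m3, m5}
EG (EX p): greatest fixpoint, start Z0 = {m0, m3, m5}, keep only states in Sat with some successor in Z. Already a fixed point.
Sat(EG (EX p)) = {m0, m3, m5}
|Sat(EG (EX p))| = |{m0, m3, m5}| = 3.

3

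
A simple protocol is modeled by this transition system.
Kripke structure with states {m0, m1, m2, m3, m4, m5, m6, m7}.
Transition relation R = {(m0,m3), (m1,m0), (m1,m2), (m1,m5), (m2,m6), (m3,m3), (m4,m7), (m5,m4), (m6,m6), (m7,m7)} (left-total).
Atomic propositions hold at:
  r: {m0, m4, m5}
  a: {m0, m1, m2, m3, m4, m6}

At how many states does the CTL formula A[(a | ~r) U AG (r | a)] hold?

Sat(~r) = {m1, m2, m3, m6, m7}
Sat(a | ~r) = {m0, m1, m2, m3, m4, m6, m7}
Sat(r | a) = {m0, m1, m2, m3, m4, m5, m6}
AG (r | a): greatest fixpoint, start Z0 = {m0, m1, m2, m3, m4, m5, m6}, keep only states in Sat with every successor in Z. Z1 = {m0, m1, m2, m3, m5, m6}; Z2 = {m0, m1, m2, m3, m6}; Z3 = {m0, m2, m3, m6}; fixed.
Sat(AG (r | a)) = {m0, m2, m3, m6}
A[(a | ~r) U AG (r | a)]: least fixpoint, start Z0 = Sat(AG (r | a)) = {m0, m2, m3, m6}, add states in Sat(a | ~r) with every successor in Z. Already a fixed point.
Sat(A[(a | ~r) U AG (r | a)]) = {m0, m2, m3, m6}
|Sat(A[(a | ~r) U AG (r | a)])| = |{m0, m2, m3, m6}| = 4.

4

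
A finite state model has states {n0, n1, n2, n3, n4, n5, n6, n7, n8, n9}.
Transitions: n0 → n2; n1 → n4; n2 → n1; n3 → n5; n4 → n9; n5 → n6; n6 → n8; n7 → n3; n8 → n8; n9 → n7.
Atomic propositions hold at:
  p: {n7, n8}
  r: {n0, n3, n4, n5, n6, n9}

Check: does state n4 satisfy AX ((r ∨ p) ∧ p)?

Sat(r ∨ p) = {n0, n3, n4, n5, n6, n7, n8, n9}
Sat((r ∨ p) ∧ p) = {n7, n8}
Sat(AX ((r ∨ p) ∧ p)) = {s : every successor in {n7, n8}} = {n6, n8, n9}
n4 ∉ Sat(AX ((r ∨ p) ∧ p)) = {n6, n8, n9}, so the formula does not hold at n4.

No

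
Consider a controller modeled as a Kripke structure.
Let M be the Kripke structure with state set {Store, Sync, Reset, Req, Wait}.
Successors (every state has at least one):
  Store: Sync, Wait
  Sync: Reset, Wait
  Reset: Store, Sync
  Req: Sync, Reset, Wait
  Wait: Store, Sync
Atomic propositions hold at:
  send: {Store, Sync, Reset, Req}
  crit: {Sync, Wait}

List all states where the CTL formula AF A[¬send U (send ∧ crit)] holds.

Sat(¬send) = {Wait}
Sat(send ∧ crit) = {Sync}
A[¬send U (send ∧ crit)]: least fixpoint, start Z0 = Sat((send ∧ crit)) = {Sync}, add states in Sat(¬send) with every successor in Z. Already a fixed point.
Sat(A[¬send U (send ∧ crit)]) = {Sync}
AF A[¬send U (send ∧ crit)]: least fixpoint, start Z0 = {Sync}, add states with every successor in Z. Already a fixed point.
Sat(AF A[¬send U (send ∧ crit)]) = {Sync}

{Sync}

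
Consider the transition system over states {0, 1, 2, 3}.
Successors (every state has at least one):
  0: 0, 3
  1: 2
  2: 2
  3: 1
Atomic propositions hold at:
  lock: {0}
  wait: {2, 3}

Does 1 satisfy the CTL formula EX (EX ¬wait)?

Sat(¬wait) = {0, 1}
Sat(EX ¬wait) = {s : some successor in {0, 1}} = {0, 3}
Sat(EX (EX ¬wait)) = {s : some successor in {0, 3}} = {0}
1 ∉ Sat(EX (EX ¬wait)) = {0}, so the formula does not hold at 1.

No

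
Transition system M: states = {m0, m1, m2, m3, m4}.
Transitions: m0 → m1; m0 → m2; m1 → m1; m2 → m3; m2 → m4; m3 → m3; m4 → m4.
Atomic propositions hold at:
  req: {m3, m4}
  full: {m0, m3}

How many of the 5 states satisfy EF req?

EF req: least fixpoint, start Z0 = {m3, m4}, add states with some successor in Z. Z1 = {m2, m3, m4}; Z2 = {m0, m2, m3, m4}; fixed.
Sat(EF req) = {m0, m2, m3, m4}
|Sat(EF req)| = |{m0, m2, m3, m4}| = 4.

4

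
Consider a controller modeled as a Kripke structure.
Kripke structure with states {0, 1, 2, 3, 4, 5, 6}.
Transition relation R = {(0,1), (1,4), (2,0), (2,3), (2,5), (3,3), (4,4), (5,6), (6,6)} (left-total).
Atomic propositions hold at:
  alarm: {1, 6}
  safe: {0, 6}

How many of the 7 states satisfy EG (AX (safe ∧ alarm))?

2

Sat(safe ∧ alarm) = {6}
Sat(AX (safe ∧ alarm)) = {s : every successor in {6}} = {5, 6}
EG (AX (safe ∧ alarm)): greatest fixpoint, start Z0 = {5, 6}, keep only states in Sat with some successor in Z. Already a fixed point.
Sat(EG (AX (safe ∧ alarm))) = {5, 6}
|Sat(EG (AX (safe ∧ alarm)))| = |{5, 6}| = 2.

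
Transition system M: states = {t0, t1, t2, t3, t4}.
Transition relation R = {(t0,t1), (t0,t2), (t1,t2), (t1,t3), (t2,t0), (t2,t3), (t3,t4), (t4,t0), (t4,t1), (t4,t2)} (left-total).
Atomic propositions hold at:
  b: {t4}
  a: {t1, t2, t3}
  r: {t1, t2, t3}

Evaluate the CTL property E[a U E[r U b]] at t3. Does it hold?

E[r U b]: least fixpoint, start Z0 = Sat(b) = {t4}, add states in Sat(r) with some successor in Z. Z1 = {t3, t4}; Z2 = {t1, t2, t3, t4}; fixed.
Sat(E[r U b]) = {t1, t2, t3, t4}
E[a U E[r U b]]: least fixpoint, start Z0 = Sat(E[r U b]) = {t1, t2, t3, t4}, add states in Sat(a) with some successor in Z. Already a fixed point.
Sat(E[a U E[r U b]]) = {t1, t2, t3, t4}
t3 ∈ Sat(E[a U E[r U b]]) = {t1, t2, t3, t4}, so the formula holds at t3.

Yes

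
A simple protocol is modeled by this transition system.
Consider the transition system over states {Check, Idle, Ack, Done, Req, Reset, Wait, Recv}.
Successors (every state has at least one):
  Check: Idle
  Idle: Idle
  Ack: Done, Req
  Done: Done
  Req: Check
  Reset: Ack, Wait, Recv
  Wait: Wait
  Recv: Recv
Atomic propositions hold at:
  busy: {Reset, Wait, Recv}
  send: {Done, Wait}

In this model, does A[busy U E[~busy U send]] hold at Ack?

Sat(~busy) = {Check, Idle, Ack, Done, Req}
E[~busy U send]: least fixpoint, start Z0 = Sat(send) = {Done, Wait}, add states in Sat(~busy) with some successor in Z. Z1 = {Ack, Done, Wait}; fixed.
Sat(E[~busy U send]) = {Ack, Done, Wait}
A[busy U E[~busy U send]]: least fixpoint, start Z0 = Sat(E[~busy U send]) = {Ack, Done, Wait}, add states in Sat(busy) with every successor in Z. Already a fixed point.
Sat(A[busy U E[~busy U send]]) = {Ack, Done, Wait}
Ack ∈ Sat(A[busy U E[~busy U send]]) = {Ack, Done, Wait}, so the formula holds at Ack.

Yes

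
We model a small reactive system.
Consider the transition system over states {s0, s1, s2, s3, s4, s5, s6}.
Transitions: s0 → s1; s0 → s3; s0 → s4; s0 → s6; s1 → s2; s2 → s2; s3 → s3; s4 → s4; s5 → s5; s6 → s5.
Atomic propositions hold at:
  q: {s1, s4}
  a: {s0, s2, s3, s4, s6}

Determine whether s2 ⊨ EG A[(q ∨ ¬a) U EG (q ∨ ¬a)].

No

Sat(¬a) = {s1, s5}
Sat(q ∨ ¬a) = {s1, s4, s5}
EG (q ∨ ¬a): greatest fixpoint, start Z0 = {s1, s4, s5}, keep only states in Sat with some successor in Z. Z1 = {s4, s5}; fixed.
Sat(EG (q ∨ ¬a)) = {s4, s5}
A[(q ∨ ¬a) U EG (q ∨ ¬a)]: least fixpoint, start Z0 = Sat(EG (q ∨ ¬a)) = {s4, s5}, add states in Sat(q ∨ ¬a) with every successor in Z. Already a fixed point.
Sat(A[(q ∨ ¬a) U EG (q ∨ ¬a)]) = {s4, s5}
EG A[(q ∨ ¬a) U EG (q ∨ ¬a)]: greatest fixpoint, start Z0 = {s4, s5}, keep only states in Sat with some successor in Z. Already a fixed point.
Sat(EG A[(q ∨ ¬a) U EG (q ∨ ¬a)]) = {s4, s5}
s2 ∉ Sat(EG A[(q ∨ ¬a) U EG (q ∨ ¬a)]) = {s4, s5}, so the formula does not hold at s2.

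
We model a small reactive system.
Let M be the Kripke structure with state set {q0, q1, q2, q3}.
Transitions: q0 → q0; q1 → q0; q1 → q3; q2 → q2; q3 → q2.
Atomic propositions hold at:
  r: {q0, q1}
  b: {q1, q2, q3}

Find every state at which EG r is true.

{q0, q1}

EG r: greatest fixpoint, start Z0 = {q0, q1}, keep only states in Sat with some successor in Z. Already a fixed point.
Sat(EG r) = {q0, q1}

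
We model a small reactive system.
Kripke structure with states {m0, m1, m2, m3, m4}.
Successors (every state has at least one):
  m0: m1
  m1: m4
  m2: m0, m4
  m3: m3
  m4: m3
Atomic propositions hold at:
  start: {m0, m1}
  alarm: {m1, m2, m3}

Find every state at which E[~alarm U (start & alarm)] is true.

{m0, m1}

Sat(~alarm) = {m0, m4}
Sat(start & alarm) = {m1}
E[~alarm U (start & alarm)]: least fixpoint, start Z0 = Sat((start & alarm)) = {m1}, add states in Sat(~alarm) with some successor in Z. Z1 = {m0, m1}; fixed.
Sat(E[~alarm U (start & alarm)]) = {m0, m1}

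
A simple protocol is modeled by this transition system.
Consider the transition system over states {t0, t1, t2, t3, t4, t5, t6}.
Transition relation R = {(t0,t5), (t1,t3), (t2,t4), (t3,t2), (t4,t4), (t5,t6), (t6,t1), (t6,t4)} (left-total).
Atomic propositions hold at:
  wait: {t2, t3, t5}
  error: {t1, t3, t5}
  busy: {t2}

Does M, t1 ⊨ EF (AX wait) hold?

Yes

Sat(AX wait) = {s : every successor in {t2, t3, t5}} = {t0, t1, t3}
EF (AX wait): least fixpoint, start Z0 = {t0, t1, t3}, add states with some successor in Z. Z1 = {t0, t1, t3, t6}; Z2 = {t0, t1, t3, t5, t6}; fixed.
Sat(EF (AX wait)) = {t0, t1, t3, t5, t6}
t1 ∈ Sat(EF (AX wait)) = {t0, t1, t3, t5, t6}, so the formula holds at t1.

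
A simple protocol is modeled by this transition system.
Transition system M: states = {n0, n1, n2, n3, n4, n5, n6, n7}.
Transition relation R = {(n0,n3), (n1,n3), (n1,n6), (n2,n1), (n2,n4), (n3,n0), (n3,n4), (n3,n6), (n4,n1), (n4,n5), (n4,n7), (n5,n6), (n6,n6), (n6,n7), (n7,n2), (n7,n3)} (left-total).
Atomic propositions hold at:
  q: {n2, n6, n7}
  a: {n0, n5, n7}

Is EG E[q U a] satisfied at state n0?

E[q U a]: least fixpoint, start Z0 = Sat(a) = {n0, n5, n7}, add states in Sat(q) with some successor in Z. Z1 = {n0, n5, n6, n7}; fixed.
Sat(E[q U a]) = {n0, n5, n6, n7}
EG E[q U a]: greatest fixpoint, start Z0 = {n0, n5, n6, n7}, keep only states in Sat with some successor in Z. Z1 = {n5, n6}; fixed.
Sat(EG E[q U a]) = {n5, n6}
n0 ∉ Sat(EG E[q U a]) = {n5, n6}, so the formula does not hold at n0.

No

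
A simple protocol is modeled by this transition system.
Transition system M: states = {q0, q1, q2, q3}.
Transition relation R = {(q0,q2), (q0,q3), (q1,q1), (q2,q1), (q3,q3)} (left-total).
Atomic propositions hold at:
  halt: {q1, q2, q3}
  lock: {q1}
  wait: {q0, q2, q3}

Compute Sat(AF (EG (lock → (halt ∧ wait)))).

{q0, q3}

Sat(halt ∧ wait) = {q2, q3}
Sat(lock → (halt ∧ wait)) = {q0, q2, q3}
EG (lock → (halt ∧ wait)): greatest fixpoint, start Z0 = {q0, q2, q3}, keep only states in Sat with some successor in Z. Z1 = {q0, q3}; fixed.
Sat(EG (lock → (halt ∧ wait))) = {q0, q3}
AF (EG (lock → (halt ∧ wait))): least fixpoint, start Z0 = {q0, q3}, add states with every successor in Z. Already a fixed point.
Sat(AF (EG (lock → (halt ∧ wait)))) = {q0, q3}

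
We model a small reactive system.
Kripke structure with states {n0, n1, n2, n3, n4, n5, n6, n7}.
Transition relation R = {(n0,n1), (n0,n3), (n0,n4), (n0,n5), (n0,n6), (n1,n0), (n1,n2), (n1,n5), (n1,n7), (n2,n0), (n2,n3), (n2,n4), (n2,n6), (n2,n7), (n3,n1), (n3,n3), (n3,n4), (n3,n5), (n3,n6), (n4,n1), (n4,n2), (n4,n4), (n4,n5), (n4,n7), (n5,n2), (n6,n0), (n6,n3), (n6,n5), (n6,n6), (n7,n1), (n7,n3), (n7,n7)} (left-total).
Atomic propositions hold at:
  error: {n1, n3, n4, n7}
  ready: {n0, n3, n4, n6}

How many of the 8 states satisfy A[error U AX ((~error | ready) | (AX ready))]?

2

Sat(~error) = {n0, n2, n5, n6}
Sat(~error | ready) = {n0, n2, n3, n4, n5, n6}
Sat(AX ready) = {s : every successor in {n0, n3, n4, n6}} = ∅
Sat((~error | ready) | (AX ready)) = {n0, n2, n3, n4, n5, n6}
Sat(AX ((~error | ready) | (AX ready))) = {s : every successor in {n0, n2, n3, n4, n5, n6}} = {n5, n6}
A[error U AX ((~error | ready) | (AX ready))]: least fixpoint, start Z0 = Sat(AX ((~error | ready) | (AX ready))) = {n5, n6}, add states in Sat(error) with every successor in Z. Already a fixed point.
Sat(A[error U AX ((~error | ready) | (AX ready))]) = {n5, n6}
|Sat(A[error U AX ((~error | ready) | (AX ready))])| = |{n5, n6}| = 2.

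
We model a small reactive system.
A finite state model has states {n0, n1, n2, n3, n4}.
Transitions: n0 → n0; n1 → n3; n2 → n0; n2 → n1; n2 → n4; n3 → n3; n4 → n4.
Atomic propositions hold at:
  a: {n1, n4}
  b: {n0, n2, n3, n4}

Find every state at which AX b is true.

Sat(AX b) = {s : every successor in {n0, n2, n3, n4}} = {n0, n1, n3, n4}

{n0, n1, n3, n4}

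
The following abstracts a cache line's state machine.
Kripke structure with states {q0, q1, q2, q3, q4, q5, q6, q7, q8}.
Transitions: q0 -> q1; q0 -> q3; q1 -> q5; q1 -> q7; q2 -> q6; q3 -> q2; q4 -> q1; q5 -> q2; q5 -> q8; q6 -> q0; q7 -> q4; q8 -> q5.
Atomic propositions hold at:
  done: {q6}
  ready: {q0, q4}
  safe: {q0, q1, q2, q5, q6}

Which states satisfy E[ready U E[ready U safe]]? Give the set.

{q0, q1, q2, q4, q5, q6}

E[ready U safe]: least fixpoint, start Z0 = Sat(safe) = {q0, q1, q2, q5, q6}, add states in Sat(ready) with some successor in Z. Z1 = {q0, q1, q2, q4, q5, q6}; fixed.
Sat(E[ready U safe]) = {q0, q1, q2, q4, q5, q6}
E[ready U E[ready U safe]]: least fixpoint, start Z0 = Sat(E[ready U safe]) = {q0, q1, q2, q4, q5, q6}, add states in Sat(ready) with some successor in Z. Already a fixed point.
Sat(E[ready U E[ready U safe]]) = {q0, q1, q2, q4, q5, q6}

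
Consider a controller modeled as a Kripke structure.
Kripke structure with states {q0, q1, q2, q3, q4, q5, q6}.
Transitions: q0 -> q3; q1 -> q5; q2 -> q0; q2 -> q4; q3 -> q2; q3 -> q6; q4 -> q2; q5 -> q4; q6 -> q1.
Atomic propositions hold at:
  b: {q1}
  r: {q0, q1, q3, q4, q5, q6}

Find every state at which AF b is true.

AF b: least fixpoint, start Z0 = {q1}, add states with every successor in Z. Z1 = {q1, q6}; fixed.
Sat(AF b) = {q1, q6}

{q1, q6}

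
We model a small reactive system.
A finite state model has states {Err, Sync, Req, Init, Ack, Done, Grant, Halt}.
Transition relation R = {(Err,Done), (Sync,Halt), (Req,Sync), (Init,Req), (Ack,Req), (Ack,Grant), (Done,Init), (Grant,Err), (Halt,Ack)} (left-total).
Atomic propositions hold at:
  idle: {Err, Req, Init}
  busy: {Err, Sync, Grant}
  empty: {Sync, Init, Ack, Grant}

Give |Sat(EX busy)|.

3

Sat(EX busy) = {s : some successor in {Err, Sync, Grant}} = {Req, Ack, Grant}
|Sat(EX busy)| = |{Req, Ack, Grant}| = 3.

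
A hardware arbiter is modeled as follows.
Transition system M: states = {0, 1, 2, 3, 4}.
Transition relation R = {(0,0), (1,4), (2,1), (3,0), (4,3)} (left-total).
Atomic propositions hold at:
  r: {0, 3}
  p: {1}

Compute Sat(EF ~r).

{1, 2, 4}

Sat(~r) = {1, 2, 4}
EF ~r: least fixpoint, start Z0 = {1, 2, 4}, add states with some successor in Z. Already a fixed point.
Sat(EF ~r) = {1, 2, 4}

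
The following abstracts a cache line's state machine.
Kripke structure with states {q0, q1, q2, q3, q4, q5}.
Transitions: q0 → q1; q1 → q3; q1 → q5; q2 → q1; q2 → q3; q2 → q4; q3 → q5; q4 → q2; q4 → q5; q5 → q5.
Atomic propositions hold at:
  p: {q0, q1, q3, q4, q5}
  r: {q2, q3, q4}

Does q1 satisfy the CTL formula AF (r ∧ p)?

Sat(r ∧ p) = {q3, q4}
AF (r ∧ p): least fixpoint, start Z0 = {q3, q4}, add states with every successor in Z. Already a fixed point.
Sat(AF (r ∧ p)) = {q3, q4}
q1 ∉ Sat(AF (r ∧ p)) = {q3, q4}, so the formula does not hold at q1.

No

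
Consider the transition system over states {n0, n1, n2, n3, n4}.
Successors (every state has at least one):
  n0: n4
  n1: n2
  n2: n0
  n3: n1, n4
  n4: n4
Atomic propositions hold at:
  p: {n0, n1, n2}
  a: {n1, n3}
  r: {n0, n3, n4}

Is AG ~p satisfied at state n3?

No

Sat(~p) = {n3, n4}
AG ~p: greatest fixpoint, start Z0 = {n3, n4}, keep only states in Sat with every successor in Z. Z1 = {n4}; fixed.
Sat(AG ~p) = {n4}
n3 ∉ Sat(AG ~p) = {n4}, so the formula does not hold at n3.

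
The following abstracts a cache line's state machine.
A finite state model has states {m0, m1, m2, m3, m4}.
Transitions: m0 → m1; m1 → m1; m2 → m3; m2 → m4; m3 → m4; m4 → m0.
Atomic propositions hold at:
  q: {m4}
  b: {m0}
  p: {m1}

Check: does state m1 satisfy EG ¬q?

Sat(¬q) = {m0, m1, m2, m3}
EG ¬q: greatest fixpoint, start Z0 = {m0, m1, m2, m3}, keep only states in Sat with some successor in Z. Z1 = {m0, m1, m2}; Z2 = {m0, m1}; fixed.
Sat(EG ¬q) = {m0, m1}
m1 ∈ Sat(EG ¬q) = {m0, m1}, so the formula holds at m1.

Yes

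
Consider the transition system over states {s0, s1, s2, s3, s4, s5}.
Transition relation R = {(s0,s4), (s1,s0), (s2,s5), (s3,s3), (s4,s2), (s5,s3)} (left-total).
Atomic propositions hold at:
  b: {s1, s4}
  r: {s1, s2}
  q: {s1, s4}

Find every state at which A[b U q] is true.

{s1, s4}

A[b U q]: least fixpoint, start Z0 = Sat(q) = {s1, s4}, add states in Sat(b) with every successor in Z. Already a fixed point.
Sat(A[b U q]) = {s1, s4}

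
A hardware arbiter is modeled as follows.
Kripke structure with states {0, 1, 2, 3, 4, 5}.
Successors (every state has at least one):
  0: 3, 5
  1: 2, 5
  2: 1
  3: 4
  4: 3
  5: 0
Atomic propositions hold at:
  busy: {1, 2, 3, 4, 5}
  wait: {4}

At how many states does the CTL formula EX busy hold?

5

Sat(EX busy) = {s : some successor in {1, 2, 3, 4, 5}} = {0, 1, 2, 3, 4}
|Sat(EX busy)| = |{0, 1, 2, 3, 4}| = 5.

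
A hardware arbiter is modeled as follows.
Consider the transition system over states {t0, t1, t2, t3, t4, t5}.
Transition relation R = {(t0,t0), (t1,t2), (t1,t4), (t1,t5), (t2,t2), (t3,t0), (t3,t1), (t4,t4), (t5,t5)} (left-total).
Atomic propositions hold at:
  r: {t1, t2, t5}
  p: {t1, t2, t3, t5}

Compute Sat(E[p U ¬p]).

Sat(¬p) = {t0, t4}
E[p U ¬p]: least fixpoint, start Z0 = Sat(¬p) = {t0, t4}, add states in Sat(p) with some successor in Z. Z1 = {t0, t1, t3, t4}; fixed.
Sat(E[p U ¬p]) = {t0, t1, t3, t4}

{t0, t1, t3, t4}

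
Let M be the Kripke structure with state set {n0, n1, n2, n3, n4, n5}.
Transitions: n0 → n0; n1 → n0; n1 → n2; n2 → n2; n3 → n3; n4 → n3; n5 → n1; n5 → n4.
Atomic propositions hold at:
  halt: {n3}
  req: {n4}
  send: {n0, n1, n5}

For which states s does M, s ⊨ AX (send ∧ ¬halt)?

{n0}

Sat(¬halt) = {n0, n1, n2, n4, n5}
Sat(send ∧ ¬halt) = {n0, n1, n5}
Sat(AX (send ∧ ¬halt)) = {s : every successor in {n0, n1, n5}} = {n0}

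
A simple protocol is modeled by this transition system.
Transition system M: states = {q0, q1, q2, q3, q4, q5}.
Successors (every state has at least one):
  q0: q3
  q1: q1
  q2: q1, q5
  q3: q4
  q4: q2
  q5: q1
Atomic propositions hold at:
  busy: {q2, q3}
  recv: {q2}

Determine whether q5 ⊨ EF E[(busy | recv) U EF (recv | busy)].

No

Sat(busy | recv) = {q2, q3}
Sat(recv | busy) = {q2, q3}
EF (recv | busy): least fixpoint, start Z0 = {q2, q3}, add states with some successor in Z. Z1 = {q0, q2, q3, q4}; fixed.
Sat(EF (recv | busy)) = {q0, q2, q3, q4}
E[(busy | recv) U EF (recv | busy)]: least fixpoint, start Z0 = Sat(EF (recv | busy)) = {q0, q2, q3, q4}, add states in Sat(busy | recv) with some successor in Z. Already a fixed point.
Sat(E[(busy | recv) U EF (recv | busy)]) = {q0, q2, q3, q4}
EF E[(busy | recv) U EF (recv | busy)]: least fixpoint, start Z0 = {q0, q2, q3, q4}, add states with some successor in Z. Already a fixed point.
Sat(EF E[(busy | recv) U EF (recv | busy)]) = {q0, q2, q3, q4}
q5 ∉ Sat(EF E[(busy | recv) U EF (recv | busy)]) = {q0, q2, q3, q4}, so the formula does not hold at q5.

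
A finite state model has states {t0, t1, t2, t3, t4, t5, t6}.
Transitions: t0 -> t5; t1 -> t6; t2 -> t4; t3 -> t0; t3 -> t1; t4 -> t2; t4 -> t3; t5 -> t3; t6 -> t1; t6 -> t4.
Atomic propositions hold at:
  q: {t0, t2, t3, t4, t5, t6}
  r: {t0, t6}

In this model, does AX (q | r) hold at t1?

Sat(q | r) = {t0, t2, t3, t4, t5, t6}
Sat(AX (q | r)) = {s : every successor in {t0, t2, t3, t4, t5, t6}} = {t0, t1, t2, t4, t5}
t1 ∈ Sat(AX (q | r)) = {t0, t1, t2, t4, t5}, so the formula holds at t1.

Yes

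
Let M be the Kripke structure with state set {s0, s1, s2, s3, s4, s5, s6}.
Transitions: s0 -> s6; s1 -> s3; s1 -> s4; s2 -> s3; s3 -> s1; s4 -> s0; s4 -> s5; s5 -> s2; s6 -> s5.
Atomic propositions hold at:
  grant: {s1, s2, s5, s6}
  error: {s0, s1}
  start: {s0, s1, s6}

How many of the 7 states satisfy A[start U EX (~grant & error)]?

1

Sat(~grant) = {s0, s3, s4}
Sat(~grant & error) = {s0}
Sat(EX (~grant & error)) = {s : some successor in {s0}} = {s4}
A[start U EX (~grant & error)]: least fixpoint, start Z0 = Sat(EX (~grant & error)) = {s4}, add states in Sat(start) with every successor in Z. Already a fixed point.
Sat(A[start U EX (~grant & error)]) = {s4}
|Sat(A[start U EX (~grant & error)])| = |{s4}| = 1.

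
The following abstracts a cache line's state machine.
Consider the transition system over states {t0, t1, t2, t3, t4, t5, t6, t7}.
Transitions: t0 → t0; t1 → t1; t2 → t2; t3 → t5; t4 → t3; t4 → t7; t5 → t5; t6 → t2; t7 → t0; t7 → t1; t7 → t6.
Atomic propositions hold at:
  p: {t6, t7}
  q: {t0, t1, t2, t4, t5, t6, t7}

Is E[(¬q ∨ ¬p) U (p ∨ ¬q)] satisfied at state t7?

Yes

Sat(¬q) = {t3}
Sat(¬p) = {t0, t1, t2, t3, t4, t5}
Sat(¬q ∨ ¬p) = {t0, t1, t2, t3, t4, t5}
Sat(p ∨ ¬q) = {t3, t6, t7}
E[(¬q ∨ ¬p) U (p ∨ ¬q)]: least fixpoint, start Z0 = Sat((p ∨ ¬q)) = {t3, t6, t7}, add states in Sat(¬q ∨ ¬p) with some successor in Z. Z1 = {t3, t4, t6, t7}; fixed.
Sat(E[(¬q ∨ ¬p) U (p ∨ ¬q)]) = {t3, t4, t6, t7}
t7 ∈ Sat(E[(¬q ∨ ¬p) U (p ∨ ¬q)]) = {t3, t4, t6, t7}, so the formula holds at t7.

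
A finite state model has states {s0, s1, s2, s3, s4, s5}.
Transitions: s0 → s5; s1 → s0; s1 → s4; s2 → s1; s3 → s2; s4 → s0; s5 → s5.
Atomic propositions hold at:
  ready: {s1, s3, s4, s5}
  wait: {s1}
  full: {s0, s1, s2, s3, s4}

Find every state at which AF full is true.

{s0, s1, s2, s3, s4}

AF full: least fixpoint, start Z0 = {s0, s1, s2, s3, s4}, add states with every successor in Z. Already a fixed point.
Sat(AF full) = {s0, s1, s2, s3, s4}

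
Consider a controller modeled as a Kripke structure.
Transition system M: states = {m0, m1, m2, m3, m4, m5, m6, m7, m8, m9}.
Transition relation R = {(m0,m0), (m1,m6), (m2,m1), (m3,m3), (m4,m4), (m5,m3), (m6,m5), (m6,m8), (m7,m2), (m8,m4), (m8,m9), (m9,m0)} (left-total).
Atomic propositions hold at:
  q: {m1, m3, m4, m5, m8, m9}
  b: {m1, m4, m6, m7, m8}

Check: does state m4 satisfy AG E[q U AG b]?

AG b: greatest fixpoint, start Z0 = {m1, m4, m6, m7, m8}, keep only states in Sat with every successor in Z. Z1 = {m1, m4}; Z2 = {m4}; fixed.
Sat(AG b) = {m4}
E[q U AG b]: least fixpoint, start Z0 = Sat(AG b) = {m4}, add states in Sat(q) with some successor in Z. Z1 = {m4, m8}; fixed.
Sat(E[q U AG b]) = {m4, m8}
AG E[q U AG b]: greatest fixpoint, start Z0 = {m4, m8}, keep only states in Sat with every successor in Z. Z1 = {m4}; fixed.
Sat(AG E[q U AG b]) = {m4}
m4 ∈ Sat(AG E[q U AG b]) = {m4}, so the formula holds at m4.

Yes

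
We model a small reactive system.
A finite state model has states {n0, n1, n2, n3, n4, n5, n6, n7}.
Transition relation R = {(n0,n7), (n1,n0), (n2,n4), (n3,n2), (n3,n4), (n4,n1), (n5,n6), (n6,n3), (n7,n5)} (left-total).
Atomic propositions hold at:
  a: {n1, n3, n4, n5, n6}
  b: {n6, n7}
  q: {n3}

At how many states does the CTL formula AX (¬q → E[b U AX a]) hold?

Sat(¬q) = {n0, n1, n2, n4, n5, n6, n7}
Sat(AX a) = {s : every successor in {n1, n3, n4, n5, n6}} = {n2, n4, n5, n6, n7}
E[b U AX a]: least fixpoint, start Z0 = Sat(AX a) = {n2, n4, n5, n6, n7}, add states in Sat(b) with some successor in Z. Already a fixed point.
Sat(E[b U AX a]) = {n2, n4, n5, n6, n7}
Sat(¬q → E[b U AX a]) = {n2, n3, n4, n5, n6, n7}
Sat(AX (¬q → E[b U AX a])) = {s : every successor in {n2, n3, n4, n5, n6, n7}} = {n0, n2, n3, n5, n6, n7}
|Sat(AX (¬q → E[b U AX a]))| = |{n0, n2, n3, n5, n6, n7}| = 6.

6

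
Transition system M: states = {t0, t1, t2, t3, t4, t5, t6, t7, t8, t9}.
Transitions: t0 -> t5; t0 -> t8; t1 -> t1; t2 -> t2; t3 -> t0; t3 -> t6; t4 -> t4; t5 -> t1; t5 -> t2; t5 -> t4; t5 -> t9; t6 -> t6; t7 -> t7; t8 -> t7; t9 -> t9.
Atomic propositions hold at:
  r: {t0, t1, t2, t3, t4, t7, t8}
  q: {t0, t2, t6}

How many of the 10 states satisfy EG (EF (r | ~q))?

9

Sat(~q) = {t1, t3, t4, t5, t7, t8, t9}
Sat(r | ~q) = {t0, t1, t2, t3, t4, t5, t7, t8, t9}
EF (r | ~q): least fixpoint, start Z0 = {t0, t1, t2, t3, t4, t5, t7, t8, t9}, add states with some successor in Z. Already a fixed point.
Sat(EF (r | ~q)) = {t0, t1, t2, t3, t4, t5, t7, t8, t9}
EG (EF (r | ~q)): greatest fixpoint, start Z0 = {t0, t1, t2, t3, t4, t5, t7, t8, t9}, keep only states in Sat with some successor in Z. Already a fixed point.
Sat(EG (EF (r | ~q))) = {t0, t1, t2, t3, t4, t5, t7, t8, t9}
|Sat(EG (EF (r | ~q)))| = |{t0, t1, t2, t3, t4, t5, t7, t8, t9}| = 9.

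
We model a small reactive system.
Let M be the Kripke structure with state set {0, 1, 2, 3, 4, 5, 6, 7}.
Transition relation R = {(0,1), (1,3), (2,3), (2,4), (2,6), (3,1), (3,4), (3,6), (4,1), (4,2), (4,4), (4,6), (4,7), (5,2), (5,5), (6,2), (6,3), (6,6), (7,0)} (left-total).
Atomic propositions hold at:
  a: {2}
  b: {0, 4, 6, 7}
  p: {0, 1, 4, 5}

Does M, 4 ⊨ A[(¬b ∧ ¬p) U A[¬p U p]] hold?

Yes

Sat(¬b) = {1, 2, 3, 5}
Sat(¬p) = {2, 3, 6, 7}
Sat(¬b ∧ ¬p) = {2, 3}
A[¬p U p]: least fixpoint, start Z0 = Sat(p) = {0, 1, 4, 5}, add states in Sat(¬p) with every successor in Z. Z1 = {0, 1, 4, 5, 7}; fixed.
Sat(A[¬p U p]) = {0, 1, 4, 5, 7}
A[(¬b ∧ ¬p) U A[¬p U p]]: least fixpoint, start Z0 = Sat(A[¬p U p]) = {0, 1, 4, 5, 7}, add states in Sat(¬b ∧ ¬p) with every successor in Z. Already a fixed point.
Sat(A[(¬b ∧ ¬p) U A[¬p U p]]) = {0, 1, 4, 5, 7}
4 ∈ Sat(A[(¬b ∧ ¬p) U A[¬p U p]]) = {0, 1, 4, 5, 7}, so the formula holds at 4.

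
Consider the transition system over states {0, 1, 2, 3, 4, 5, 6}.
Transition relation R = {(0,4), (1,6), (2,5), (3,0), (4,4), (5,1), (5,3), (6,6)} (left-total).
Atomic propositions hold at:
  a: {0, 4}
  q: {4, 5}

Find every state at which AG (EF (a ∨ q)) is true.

Sat(a ∨ q) = {0, 4, 5}
EF (a ∨ q): least fixpoint, start Z0 = {0, 4, 5}, add states with some successor in Z. Z1 = {0, 2, 3, 4, 5}; fixed.
Sat(EF (a ∨ q)) = {0, 2, 3, 4, 5}
AG (EF (a ∨ q)): greatest fixpoint, start Z0 = {0, 2, 3, 4, 5}, keep only states in Sat with every successor in Z. Z1 = {0, 2, 3, 4}; Z2 = {0, 3, 4}; fixed.
Sat(AG (EF (a ∨ q))) = {0, 3, 4}

{0, 3, 4}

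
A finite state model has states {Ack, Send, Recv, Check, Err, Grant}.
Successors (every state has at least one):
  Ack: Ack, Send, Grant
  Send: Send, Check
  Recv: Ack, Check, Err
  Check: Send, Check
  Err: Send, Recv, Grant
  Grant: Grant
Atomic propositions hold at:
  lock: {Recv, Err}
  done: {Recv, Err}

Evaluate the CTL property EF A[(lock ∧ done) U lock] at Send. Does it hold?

Sat(lock ∧ done) = {Recv, Err}
A[(lock ∧ done) U lock]: least fixpoint, start Z0 = Sat(lock) = {Recv, Err}, add states in Sat(lock ∧ done) with every successor in Z. Already a fixed point.
Sat(A[(lock ∧ done) U lock]) = {Recv, Err}
EF A[(lock ∧ done) U lock]: least fixpoint, start Z0 = {Recv, Err}, add states with some successor in Z. Already a fixed point.
Sat(EF A[(lock ∧ done) U lock]) = {Recv, Err}
Send ∉ Sat(EF A[(lock ∧ done) U lock]) = {Recv, Err}, so the formula does not hold at Send.

No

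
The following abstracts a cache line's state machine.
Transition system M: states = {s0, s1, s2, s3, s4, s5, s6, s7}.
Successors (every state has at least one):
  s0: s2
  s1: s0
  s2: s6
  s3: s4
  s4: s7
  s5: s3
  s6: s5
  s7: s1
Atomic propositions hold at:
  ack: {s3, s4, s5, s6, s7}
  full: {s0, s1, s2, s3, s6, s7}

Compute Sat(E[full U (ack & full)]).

Sat(ack & full) = {s3, s6, s7}
E[full U (ack & full)]: least fixpoint, start Z0 = Sat((ack & full)) = {s3, s6, s7}, add states in Sat(full) with some successor in Z. Z1 = {s2, s3, s6, s7}; Z2 = {s0, s2, s3, s6, s7}; Z3 = {s0, s1, s2, s3, s6, s7}; fixed.
Sat(E[full U (ack & full)]) = {s0, s1, s2, s3, s6, s7}

{s0, s1, s2, s3, s6, s7}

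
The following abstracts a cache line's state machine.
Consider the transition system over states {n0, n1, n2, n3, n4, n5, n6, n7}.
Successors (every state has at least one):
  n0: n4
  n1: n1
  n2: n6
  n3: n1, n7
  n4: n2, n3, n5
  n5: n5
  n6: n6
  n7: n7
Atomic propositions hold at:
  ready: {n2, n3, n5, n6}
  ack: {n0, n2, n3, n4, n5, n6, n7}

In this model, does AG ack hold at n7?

Yes

AG ack: greatest fixpoint, start Z0 = {n0, n2, n3, n4, n5, n6, n7}, keep only states in Sat with every successor in Z. Z1 = {n0, n2, n4, n5, n6, n7}; Z2 = {n0, n2, n5, n6, n7}; Z3 = {n2, n5, n6, n7}; fixed.
Sat(AG ack) = {n2, n5, n6, n7}
n7 ∈ Sat(AG ack) = {n2, n5, n6, n7}, so the formula holds at n7.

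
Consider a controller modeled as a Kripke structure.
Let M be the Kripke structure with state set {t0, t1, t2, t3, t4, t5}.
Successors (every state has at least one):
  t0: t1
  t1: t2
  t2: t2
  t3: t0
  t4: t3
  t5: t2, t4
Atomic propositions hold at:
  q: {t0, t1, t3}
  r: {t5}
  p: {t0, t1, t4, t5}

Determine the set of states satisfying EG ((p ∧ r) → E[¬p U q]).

{t0, t1, t2, t3, t4}

Sat(p ∧ r) = {t5}
Sat(¬p) = {t2, t3}
E[¬p U q]: least fixpoint, start Z0 = Sat(q) = {t0, t1, t3}, add states in Sat(¬p) with some successor in Z. Already a fixed point.
Sat(E[¬p U q]) = {t0, t1, t3}
Sat((p ∧ r) → E[¬p U q]) = {t0, t1, t2, t3, t4}
EG ((p ∧ r) → E[¬p U q]): greatest fixpoint, start Z0 = {t0, t1, t2, t3, t4}, keep only states in Sat with some successor in Z. Already a fixed point.
Sat(EG ((p ∧ r) → E[¬p U q])) = {t0, t1, t2, t3, t4}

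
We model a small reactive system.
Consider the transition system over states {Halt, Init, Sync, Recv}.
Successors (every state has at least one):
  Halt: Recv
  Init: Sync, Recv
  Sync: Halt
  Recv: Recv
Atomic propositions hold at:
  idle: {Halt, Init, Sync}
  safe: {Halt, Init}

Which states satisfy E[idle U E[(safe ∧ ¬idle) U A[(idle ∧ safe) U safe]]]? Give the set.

Sat(¬idle) = {Recv}
Sat(safe ∧ ¬idle) = ∅
Sat(idle ∧ safe) = {Halt, Init}
A[(idle ∧ safe) U safe]: least fixpoint, start Z0 = Sat(safe) = {Halt, Init}, add states in Sat(idle ∧ safe) with every successor in Z. Already a fixed point.
Sat(A[(idle ∧ safe) U safe]) = {Halt, Init}
E[(safe ∧ ¬idle) U A[(idle ∧ safe) U safe]]: least fixpoint, start Z0 = Sat(A[(idle ∧ safe) U safe]) = {Halt, Init}, add states in Sat(safe ∧ ¬idle) with some successor in Z. Already a fixed point.
Sat(E[(safe ∧ ¬idle) U A[(idle ∧ safe) U safe]]) = {Halt, Init}
E[idle U E[(safe ∧ ¬idle) U A[(idle ∧ safe) U safe]]]: least fixpoint, start Z0 = Sat(E[(safe ∧ ¬idle) U A[(idle ∧ safe) U safe]]) = {Halt, Init}, add states in Sat(idle) with some successor in Z. Z1 = {Halt, Init, Sync}; fixed.
Sat(E[idle U E[(safe ∧ ¬idle) U A[(idle ∧ safe) U safe]]]) = {Halt, Init, Sync}

{Halt, Init, Sync}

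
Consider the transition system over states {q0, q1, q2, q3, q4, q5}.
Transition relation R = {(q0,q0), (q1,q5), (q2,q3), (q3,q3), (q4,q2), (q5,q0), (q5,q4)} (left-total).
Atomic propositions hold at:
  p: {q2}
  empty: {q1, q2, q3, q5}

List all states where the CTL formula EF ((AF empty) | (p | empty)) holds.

AF empty: least fixpoint, start Z0 = {q1, q2, q3, q5}, add states with every successor in Z. Z1 = {q1, q2, q3, q4, q5}; fixed.
Sat(AF empty) = {q1, q2, q3, q4, q5}
Sat(p | empty) = {q1, q2, q3, q5}
Sat((AF empty) | (p | empty)) = {q1, q2, q3, q4, q5}
EF ((AF empty) | (p | empty)): least fixpoint, start Z0 = {q1, q2, q3, q4, q5}, add states with some successor in Z. Already a fixed point.
Sat(EF ((AF empty) | (p | empty))) = {q1, q2, q3, q4, q5}

{q1, q2, q3, q4, q5}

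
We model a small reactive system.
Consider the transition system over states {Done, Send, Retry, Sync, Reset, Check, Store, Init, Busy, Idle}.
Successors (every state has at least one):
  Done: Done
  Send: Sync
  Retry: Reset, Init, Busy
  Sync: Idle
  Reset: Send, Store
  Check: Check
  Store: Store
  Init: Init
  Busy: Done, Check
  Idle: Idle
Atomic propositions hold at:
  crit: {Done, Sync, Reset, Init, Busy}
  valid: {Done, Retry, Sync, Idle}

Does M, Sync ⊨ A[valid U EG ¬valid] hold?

No

Sat(¬valid) = {Send, Reset, Check, Store, Init, Busy}
EG ¬valid: greatest fixpoint, start Z0 = {Send, Reset, Check, Store, Init, Busy}, keep only states in Sat with some successor in Z. Z1 = {Reset, Check, Store, Init, Busy}; fixed.
Sat(EG ¬valid) = {Reset, Check, Store, Init, Busy}
A[valid U EG ¬valid]: least fixpoint, start Z0 = Sat(EG ¬valid) = {Reset, Check, Store, Init, Busy}, add states in Sat(valid) with every successor in Z. Z1 = {Retry, Reset, Check, Store, Init, Busy}; fixed.
Sat(A[valid U EG ¬valid]) = {Retry, Reset, Check, Store, Init, Busy}
Sync ∉ Sat(A[valid U EG ¬valid]) = {Retry, Reset, Check, Store, Init, Busy}, so the formula does not hold at Sync.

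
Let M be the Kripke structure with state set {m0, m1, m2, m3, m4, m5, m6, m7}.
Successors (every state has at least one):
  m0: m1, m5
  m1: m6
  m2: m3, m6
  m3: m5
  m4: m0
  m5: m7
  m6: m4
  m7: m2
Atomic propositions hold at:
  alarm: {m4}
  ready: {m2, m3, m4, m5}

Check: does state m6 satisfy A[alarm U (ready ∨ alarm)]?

Sat(ready ∨ alarm) = {m2, m3, m4, m5}
A[alarm U (ready ∨ alarm)]: least fixpoint, start Z0 = Sat((ready ∨ alarm)) = {m2, m3, m4, m5}, add states in Sat(alarm) with every successor in Z. Already a fixed point.
Sat(A[alarm U (ready ∨ alarm)]) = {m2, m3, m4, m5}
m6 ∉ Sat(A[alarm U (ready ∨ alarm)]) = {m2, m3, m4, m5}, so the formula does not hold at m6.

No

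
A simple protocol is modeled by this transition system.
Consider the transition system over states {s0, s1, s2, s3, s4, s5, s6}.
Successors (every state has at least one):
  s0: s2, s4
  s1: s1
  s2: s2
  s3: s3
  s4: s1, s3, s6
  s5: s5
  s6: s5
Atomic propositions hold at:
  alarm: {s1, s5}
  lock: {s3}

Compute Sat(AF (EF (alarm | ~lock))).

{s0, s1, s2, s4, s5, s6}

Sat(~lock) = {s0, s1, s2, s4, s5, s6}
Sat(alarm | ~lock) = {s0, s1, s2, s4, s5, s6}
EF (alarm | ~lock): least fixpoint, start Z0 = {s0, s1, s2, s4, s5, s6}, add states with some successor in Z. Already a fixed point.
Sat(EF (alarm | ~lock)) = {s0, s1, s2, s4, s5, s6}
AF (EF (alarm | ~lock)): least fixpoint, start Z0 = {s0, s1, s2, s4, s5, s6}, add states with every successor in Z. Already a fixed point.
Sat(AF (EF (alarm | ~lock))) = {s0, s1, s2, s4, s5, s6}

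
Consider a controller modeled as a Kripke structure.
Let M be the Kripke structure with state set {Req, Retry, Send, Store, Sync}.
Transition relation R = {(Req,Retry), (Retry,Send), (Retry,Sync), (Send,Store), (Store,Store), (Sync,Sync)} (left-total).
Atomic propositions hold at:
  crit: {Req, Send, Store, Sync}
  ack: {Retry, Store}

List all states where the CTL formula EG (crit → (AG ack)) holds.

{Store}

AG ack: greatest fixpoint, start Z0 = {Retry, Store}, keep only states in Sat with every successor in Z. Z1 = {Store}; fixed.
Sat(AG ack) = {Store}
Sat(crit → (AG ack)) = {Retry, Store}
EG (crit → (AG ack)): greatest fixpoint, start Z0 = {Retry, Store}, keep only states in Sat with some successor in Z. Z1 = {Store}; fixed.
Sat(EG (crit → (AG ack))) = {Store}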